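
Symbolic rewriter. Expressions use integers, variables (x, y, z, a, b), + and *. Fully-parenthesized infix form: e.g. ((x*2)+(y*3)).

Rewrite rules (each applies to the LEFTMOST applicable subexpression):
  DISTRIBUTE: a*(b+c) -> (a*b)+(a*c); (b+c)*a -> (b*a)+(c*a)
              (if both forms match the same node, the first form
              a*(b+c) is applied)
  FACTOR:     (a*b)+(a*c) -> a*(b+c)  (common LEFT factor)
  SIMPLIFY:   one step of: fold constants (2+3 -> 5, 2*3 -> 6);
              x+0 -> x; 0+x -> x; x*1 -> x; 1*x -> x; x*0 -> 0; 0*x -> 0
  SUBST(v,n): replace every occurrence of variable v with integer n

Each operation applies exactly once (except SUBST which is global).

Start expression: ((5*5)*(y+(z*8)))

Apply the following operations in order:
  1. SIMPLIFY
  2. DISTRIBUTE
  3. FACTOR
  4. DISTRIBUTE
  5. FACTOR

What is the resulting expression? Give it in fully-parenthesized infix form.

Start: ((5*5)*(y+(z*8)))
Apply SIMPLIFY at L (target: (5*5)): ((5*5)*(y+(z*8))) -> (25*(y+(z*8)))
Apply DISTRIBUTE at root (target: (25*(y+(z*8)))): (25*(y+(z*8))) -> ((25*y)+(25*(z*8)))
Apply FACTOR at root (target: ((25*y)+(25*(z*8)))): ((25*y)+(25*(z*8))) -> (25*(y+(z*8)))
Apply DISTRIBUTE at root (target: (25*(y+(z*8)))): (25*(y+(z*8))) -> ((25*y)+(25*(z*8)))
Apply FACTOR at root (target: ((25*y)+(25*(z*8)))): ((25*y)+(25*(z*8))) -> (25*(y+(z*8)))

Answer: (25*(y+(z*8)))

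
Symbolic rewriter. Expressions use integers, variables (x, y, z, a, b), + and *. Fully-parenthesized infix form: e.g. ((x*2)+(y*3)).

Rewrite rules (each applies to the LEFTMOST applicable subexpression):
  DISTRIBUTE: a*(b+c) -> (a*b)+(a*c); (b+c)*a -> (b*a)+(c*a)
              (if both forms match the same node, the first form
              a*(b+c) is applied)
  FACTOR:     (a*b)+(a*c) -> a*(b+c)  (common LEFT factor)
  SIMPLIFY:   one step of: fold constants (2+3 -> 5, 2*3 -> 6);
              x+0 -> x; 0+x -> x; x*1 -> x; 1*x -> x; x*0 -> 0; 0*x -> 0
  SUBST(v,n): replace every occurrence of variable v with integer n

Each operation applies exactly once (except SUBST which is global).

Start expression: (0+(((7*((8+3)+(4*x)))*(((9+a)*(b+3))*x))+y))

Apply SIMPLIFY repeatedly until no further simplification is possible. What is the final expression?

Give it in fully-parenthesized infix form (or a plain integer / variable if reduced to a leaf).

Start: (0+(((7*((8+3)+(4*x)))*(((9+a)*(b+3))*x))+y))
Step 1: at root: (0+(((7*((8+3)+(4*x)))*(((9+a)*(b+3))*x))+y)) -> (((7*((8+3)+(4*x)))*(((9+a)*(b+3))*x))+y); overall: (0+(((7*((8+3)+(4*x)))*(((9+a)*(b+3))*x))+y)) -> (((7*((8+3)+(4*x)))*(((9+a)*(b+3))*x))+y)
Step 2: at LLRL: (8+3) -> 11; overall: (((7*((8+3)+(4*x)))*(((9+a)*(b+3))*x))+y) -> (((7*(11+(4*x)))*(((9+a)*(b+3))*x))+y)
Fixed point: (((7*(11+(4*x)))*(((9+a)*(b+3))*x))+y)

Answer: (((7*(11+(4*x)))*(((9+a)*(b+3))*x))+y)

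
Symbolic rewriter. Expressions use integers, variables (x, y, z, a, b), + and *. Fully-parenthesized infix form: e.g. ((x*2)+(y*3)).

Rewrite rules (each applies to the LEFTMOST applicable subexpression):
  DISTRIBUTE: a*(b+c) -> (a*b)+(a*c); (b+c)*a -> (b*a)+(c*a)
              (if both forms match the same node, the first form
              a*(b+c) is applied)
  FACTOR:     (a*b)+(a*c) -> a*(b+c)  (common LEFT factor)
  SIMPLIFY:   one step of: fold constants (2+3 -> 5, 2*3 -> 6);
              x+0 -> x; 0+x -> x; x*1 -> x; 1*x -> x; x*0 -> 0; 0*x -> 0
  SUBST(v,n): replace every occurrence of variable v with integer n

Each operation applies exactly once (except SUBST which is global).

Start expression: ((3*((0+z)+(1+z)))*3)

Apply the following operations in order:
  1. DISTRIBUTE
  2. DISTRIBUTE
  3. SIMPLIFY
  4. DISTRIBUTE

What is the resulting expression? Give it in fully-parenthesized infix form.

Start: ((3*((0+z)+(1+z)))*3)
Apply DISTRIBUTE at L (target: (3*((0+z)+(1+z)))): ((3*((0+z)+(1+z)))*3) -> (((3*(0+z))+(3*(1+z)))*3)
Apply DISTRIBUTE at root (target: (((3*(0+z))+(3*(1+z)))*3)): (((3*(0+z))+(3*(1+z)))*3) -> (((3*(0+z))*3)+((3*(1+z))*3))
Apply SIMPLIFY at LLR (target: (0+z)): (((3*(0+z))*3)+((3*(1+z))*3)) -> (((3*z)*3)+((3*(1+z))*3))
Apply DISTRIBUTE at RL (target: (3*(1+z))): (((3*z)*3)+((3*(1+z))*3)) -> (((3*z)*3)+(((3*1)+(3*z))*3))

Answer: (((3*z)*3)+(((3*1)+(3*z))*3))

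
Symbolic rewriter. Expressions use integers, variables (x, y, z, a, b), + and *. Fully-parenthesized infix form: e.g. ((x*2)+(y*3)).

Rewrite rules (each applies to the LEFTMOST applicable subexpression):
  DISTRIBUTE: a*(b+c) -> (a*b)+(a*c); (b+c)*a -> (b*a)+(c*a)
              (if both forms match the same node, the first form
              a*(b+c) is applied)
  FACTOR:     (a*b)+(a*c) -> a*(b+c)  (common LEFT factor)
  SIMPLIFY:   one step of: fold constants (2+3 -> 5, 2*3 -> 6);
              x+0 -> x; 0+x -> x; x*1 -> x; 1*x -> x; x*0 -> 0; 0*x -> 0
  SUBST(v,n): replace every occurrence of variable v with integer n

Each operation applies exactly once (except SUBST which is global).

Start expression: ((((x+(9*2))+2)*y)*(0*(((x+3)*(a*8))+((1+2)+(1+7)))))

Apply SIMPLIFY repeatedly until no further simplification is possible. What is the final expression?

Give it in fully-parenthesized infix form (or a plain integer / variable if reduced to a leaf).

Answer: 0

Derivation:
Start: ((((x+(9*2))+2)*y)*(0*(((x+3)*(a*8))+((1+2)+(1+7)))))
Step 1: at LLLR: (9*2) -> 18; overall: ((((x+(9*2))+2)*y)*(0*(((x+3)*(a*8))+((1+2)+(1+7))))) -> ((((x+18)+2)*y)*(0*(((x+3)*(a*8))+((1+2)+(1+7)))))
Step 2: at R: (0*(((x+3)*(a*8))+((1+2)+(1+7)))) -> 0; overall: ((((x+18)+2)*y)*(0*(((x+3)*(a*8))+((1+2)+(1+7))))) -> ((((x+18)+2)*y)*0)
Step 3: at root: ((((x+18)+2)*y)*0) -> 0; overall: ((((x+18)+2)*y)*0) -> 0
Fixed point: 0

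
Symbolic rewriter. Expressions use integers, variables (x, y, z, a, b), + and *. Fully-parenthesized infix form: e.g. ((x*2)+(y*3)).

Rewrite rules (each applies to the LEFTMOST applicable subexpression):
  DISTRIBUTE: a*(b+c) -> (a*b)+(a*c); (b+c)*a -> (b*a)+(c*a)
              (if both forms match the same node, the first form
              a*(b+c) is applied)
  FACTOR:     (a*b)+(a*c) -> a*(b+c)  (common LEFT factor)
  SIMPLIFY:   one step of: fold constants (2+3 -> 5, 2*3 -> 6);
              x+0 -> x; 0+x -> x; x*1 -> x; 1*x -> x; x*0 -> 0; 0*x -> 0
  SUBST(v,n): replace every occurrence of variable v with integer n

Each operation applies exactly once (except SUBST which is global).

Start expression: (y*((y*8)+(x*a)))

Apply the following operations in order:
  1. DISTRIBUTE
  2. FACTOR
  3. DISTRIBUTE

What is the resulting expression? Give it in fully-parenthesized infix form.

Start: (y*((y*8)+(x*a)))
Apply DISTRIBUTE at root (target: (y*((y*8)+(x*a)))): (y*((y*8)+(x*a))) -> ((y*(y*8))+(y*(x*a)))
Apply FACTOR at root (target: ((y*(y*8))+(y*(x*a)))): ((y*(y*8))+(y*(x*a))) -> (y*((y*8)+(x*a)))
Apply DISTRIBUTE at root (target: (y*((y*8)+(x*a)))): (y*((y*8)+(x*a))) -> ((y*(y*8))+(y*(x*a)))

Answer: ((y*(y*8))+(y*(x*a)))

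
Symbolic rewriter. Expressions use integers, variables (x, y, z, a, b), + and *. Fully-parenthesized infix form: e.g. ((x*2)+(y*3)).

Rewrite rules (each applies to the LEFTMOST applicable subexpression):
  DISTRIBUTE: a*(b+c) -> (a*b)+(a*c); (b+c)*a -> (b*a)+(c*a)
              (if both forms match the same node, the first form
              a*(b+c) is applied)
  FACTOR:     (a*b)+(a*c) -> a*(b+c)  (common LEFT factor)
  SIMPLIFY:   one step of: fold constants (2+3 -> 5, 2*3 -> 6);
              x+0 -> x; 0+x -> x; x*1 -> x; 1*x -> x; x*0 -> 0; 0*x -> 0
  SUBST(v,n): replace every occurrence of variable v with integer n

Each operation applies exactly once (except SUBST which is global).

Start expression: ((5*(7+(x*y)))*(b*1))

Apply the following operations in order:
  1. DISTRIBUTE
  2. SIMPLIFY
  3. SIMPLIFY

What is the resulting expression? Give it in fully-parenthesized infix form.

Answer: ((35+(5*(x*y)))*b)

Derivation:
Start: ((5*(7+(x*y)))*(b*1))
Apply DISTRIBUTE at L (target: (5*(7+(x*y)))): ((5*(7+(x*y)))*(b*1)) -> (((5*7)+(5*(x*y)))*(b*1))
Apply SIMPLIFY at LL (target: (5*7)): (((5*7)+(5*(x*y)))*(b*1)) -> ((35+(5*(x*y)))*(b*1))
Apply SIMPLIFY at R (target: (b*1)): ((35+(5*(x*y)))*(b*1)) -> ((35+(5*(x*y)))*b)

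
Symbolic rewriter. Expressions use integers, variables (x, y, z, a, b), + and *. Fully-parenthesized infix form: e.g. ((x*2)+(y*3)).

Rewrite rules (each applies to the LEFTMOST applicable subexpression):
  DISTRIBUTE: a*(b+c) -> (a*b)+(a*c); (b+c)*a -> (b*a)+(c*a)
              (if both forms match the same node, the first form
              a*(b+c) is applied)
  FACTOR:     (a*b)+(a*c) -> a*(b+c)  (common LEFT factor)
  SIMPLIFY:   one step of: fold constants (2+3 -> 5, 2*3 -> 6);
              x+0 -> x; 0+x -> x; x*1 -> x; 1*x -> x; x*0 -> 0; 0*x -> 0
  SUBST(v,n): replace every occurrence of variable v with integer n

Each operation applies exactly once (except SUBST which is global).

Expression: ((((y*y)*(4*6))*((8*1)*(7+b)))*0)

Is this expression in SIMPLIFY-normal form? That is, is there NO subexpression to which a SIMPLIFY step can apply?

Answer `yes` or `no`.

Answer: no

Derivation:
Expression: ((((y*y)*(4*6))*((8*1)*(7+b)))*0)
Scanning for simplifiable subexpressions (pre-order)...
  at root: ((((y*y)*(4*6))*((8*1)*(7+b)))*0) (SIMPLIFIABLE)
  at L: (((y*y)*(4*6))*((8*1)*(7+b))) (not simplifiable)
  at LL: ((y*y)*(4*6)) (not simplifiable)
  at LLL: (y*y) (not simplifiable)
  at LLR: (4*6) (SIMPLIFIABLE)
  at LR: ((8*1)*(7+b)) (not simplifiable)
  at LRL: (8*1) (SIMPLIFIABLE)
  at LRR: (7+b) (not simplifiable)
Found simplifiable subexpr at path root: ((((y*y)*(4*6))*((8*1)*(7+b)))*0)
One SIMPLIFY step would give: 0
-> NOT in normal form.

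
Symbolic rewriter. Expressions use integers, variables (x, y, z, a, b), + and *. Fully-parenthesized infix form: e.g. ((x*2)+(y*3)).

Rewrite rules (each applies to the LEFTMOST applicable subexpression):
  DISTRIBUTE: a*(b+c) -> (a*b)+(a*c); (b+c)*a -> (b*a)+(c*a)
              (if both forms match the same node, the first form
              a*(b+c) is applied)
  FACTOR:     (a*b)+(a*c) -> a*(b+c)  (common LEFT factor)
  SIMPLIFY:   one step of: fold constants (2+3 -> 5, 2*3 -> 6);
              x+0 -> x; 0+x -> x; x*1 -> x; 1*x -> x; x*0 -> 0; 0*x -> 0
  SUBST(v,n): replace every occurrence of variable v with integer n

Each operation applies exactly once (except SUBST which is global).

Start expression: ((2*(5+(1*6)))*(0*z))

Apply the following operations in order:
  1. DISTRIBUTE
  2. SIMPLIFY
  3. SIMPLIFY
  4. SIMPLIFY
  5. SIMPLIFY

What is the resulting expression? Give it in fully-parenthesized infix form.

Answer: (22*(0*z))

Derivation:
Start: ((2*(5+(1*6)))*(0*z))
Apply DISTRIBUTE at L (target: (2*(5+(1*6)))): ((2*(5+(1*6)))*(0*z)) -> (((2*5)+(2*(1*6)))*(0*z))
Apply SIMPLIFY at LL (target: (2*5)): (((2*5)+(2*(1*6)))*(0*z)) -> ((10+(2*(1*6)))*(0*z))
Apply SIMPLIFY at LRR (target: (1*6)): ((10+(2*(1*6)))*(0*z)) -> ((10+(2*6))*(0*z))
Apply SIMPLIFY at LR (target: (2*6)): ((10+(2*6))*(0*z)) -> ((10+12)*(0*z))
Apply SIMPLIFY at L (target: (10+12)): ((10+12)*(0*z)) -> (22*(0*z))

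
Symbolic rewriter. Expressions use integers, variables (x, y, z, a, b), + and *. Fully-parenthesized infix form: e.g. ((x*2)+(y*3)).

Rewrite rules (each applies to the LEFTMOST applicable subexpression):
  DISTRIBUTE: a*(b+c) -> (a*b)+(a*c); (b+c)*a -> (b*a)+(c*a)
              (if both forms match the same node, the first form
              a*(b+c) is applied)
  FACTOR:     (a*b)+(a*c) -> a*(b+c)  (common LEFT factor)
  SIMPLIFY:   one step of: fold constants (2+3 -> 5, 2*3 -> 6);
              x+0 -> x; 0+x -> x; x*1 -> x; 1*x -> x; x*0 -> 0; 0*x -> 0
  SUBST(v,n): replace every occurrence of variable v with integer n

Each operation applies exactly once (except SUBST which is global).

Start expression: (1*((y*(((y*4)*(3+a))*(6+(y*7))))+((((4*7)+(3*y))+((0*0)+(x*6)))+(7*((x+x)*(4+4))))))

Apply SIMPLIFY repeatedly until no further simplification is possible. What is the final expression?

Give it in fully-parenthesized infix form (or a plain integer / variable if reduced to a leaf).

Answer: ((y*(((y*4)*(3+a))*(6+(y*7))))+(((28+(3*y))+(x*6))+(7*((x+x)*8))))

Derivation:
Start: (1*((y*(((y*4)*(3+a))*(6+(y*7))))+((((4*7)+(3*y))+((0*0)+(x*6)))+(7*((x+x)*(4+4))))))
Step 1: at root: (1*((y*(((y*4)*(3+a))*(6+(y*7))))+((((4*7)+(3*y))+((0*0)+(x*6)))+(7*((x+x)*(4+4)))))) -> ((y*(((y*4)*(3+a))*(6+(y*7))))+((((4*7)+(3*y))+((0*0)+(x*6)))+(7*((x+x)*(4+4))))); overall: (1*((y*(((y*4)*(3+a))*(6+(y*7))))+((((4*7)+(3*y))+((0*0)+(x*6)))+(7*((x+x)*(4+4)))))) -> ((y*(((y*4)*(3+a))*(6+(y*7))))+((((4*7)+(3*y))+((0*0)+(x*6)))+(7*((x+x)*(4+4)))))
Step 2: at RLLL: (4*7) -> 28; overall: ((y*(((y*4)*(3+a))*(6+(y*7))))+((((4*7)+(3*y))+((0*0)+(x*6)))+(7*((x+x)*(4+4))))) -> ((y*(((y*4)*(3+a))*(6+(y*7))))+(((28+(3*y))+((0*0)+(x*6)))+(7*((x+x)*(4+4)))))
Step 3: at RLRL: (0*0) -> 0; overall: ((y*(((y*4)*(3+a))*(6+(y*7))))+(((28+(3*y))+((0*0)+(x*6)))+(7*((x+x)*(4+4))))) -> ((y*(((y*4)*(3+a))*(6+(y*7))))+(((28+(3*y))+(0+(x*6)))+(7*((x+x)*(4+4)))))
Step 4: at RLR: (0+(x*6)) -> (x*6); overall: ((y*(((y*4)*(3+a))*(6+(y*7))))+(((28+(3*y))+(0+(x*6)))+(7*((x+x)*(4+4))))) -> ((y*(((y*4)*(3+a))*(6+(y*7))))+(((28+(3*y))+(x*6))+(7*((x+x)*(4+4)))))
Step 5: at RRRR: (4+4) -> 8; overall: ((y*(((y*4)*(3+a))*(6+(y*7))))+(((28+(3*y))+(x*6))+(7*((x+x)*(4+4))))) -> ((y*(((y*4)*(3+a))*(6+(y*7))))+(((28+(3*y))+(x*6))+(7*((x+x)*8))))
Fixed point: ((y*(((y*4)*(3+a))*(6+(y*7))))+(((28+(3*y))+(x*6))+(7*((x+x)*8))))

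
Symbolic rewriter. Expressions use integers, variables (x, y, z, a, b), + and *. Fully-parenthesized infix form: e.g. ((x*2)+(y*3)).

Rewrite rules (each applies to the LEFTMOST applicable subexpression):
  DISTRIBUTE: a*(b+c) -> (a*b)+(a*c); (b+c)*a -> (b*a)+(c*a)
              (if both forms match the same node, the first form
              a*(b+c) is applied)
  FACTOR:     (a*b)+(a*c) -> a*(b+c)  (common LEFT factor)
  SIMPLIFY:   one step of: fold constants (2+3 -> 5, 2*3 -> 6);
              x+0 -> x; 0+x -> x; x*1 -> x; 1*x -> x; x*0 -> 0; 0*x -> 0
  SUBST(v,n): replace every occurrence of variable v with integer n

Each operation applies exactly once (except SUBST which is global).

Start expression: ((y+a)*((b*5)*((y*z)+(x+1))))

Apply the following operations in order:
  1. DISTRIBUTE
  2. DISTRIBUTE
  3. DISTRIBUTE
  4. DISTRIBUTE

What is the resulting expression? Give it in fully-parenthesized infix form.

Start: ((y+a)*((b*5)*((y*z)+(x+1))))
Apply DISTRIBUTE at root (target: ((y+a)*((b*5)*((y*z)+(x+1))))): ((y+a)*((b*5)*((y*z)+(x+1)))) -> ((y*((b*5)*((y*z)+(x+1))))+(a*((b*5)*((y*z)+(x+1)))))
Apply DISTRIBUTE at LR (target: ((b*5)*((y*z)+(x+1)))): ((y*((b*5)*((y*z)+(x+1))))+(a*((b*5)*((y*z)+(x+1))))) -> ((y*(((b*5)*(y*z))+((b*5)*(x+1))))+(a*((b*5)*((y*z)+(x+1)))))
Apply DISTRIBUTE at L (target: (y*(((b*5)*(y*z))+((b*5)*(x+1))))): ((y*(((b*5)*(y*z))+((b*5)*(x+1))))+(a*((b*5)*((y*z)+(x+1))))) -> (((y*((b*5)*(y*z)))+(y*((b*5)*(x+1))))+(a*((b*5)*((y*z)+(x+1)))))
Apply DISTRIBUTE at LRR (target: ((b*5)*(x+1))): (((y*((b*5)*(y*z)))+(y*((b*5)*(x+1))))+(a*((b*5)*((y*z)+(x+1))))) -> (((y*((b*5)*(y*z)))+(y*(((b*5)*x)+((b*5)*1))))+(a*((b*5)*((y*z)+(x+1)))))

Answer: (((y*((b*5)*(y*z)))+(y*(((b*5)*x)+((b*5)*1))))+(a*((b*5)*((y*z)+(x+1)))))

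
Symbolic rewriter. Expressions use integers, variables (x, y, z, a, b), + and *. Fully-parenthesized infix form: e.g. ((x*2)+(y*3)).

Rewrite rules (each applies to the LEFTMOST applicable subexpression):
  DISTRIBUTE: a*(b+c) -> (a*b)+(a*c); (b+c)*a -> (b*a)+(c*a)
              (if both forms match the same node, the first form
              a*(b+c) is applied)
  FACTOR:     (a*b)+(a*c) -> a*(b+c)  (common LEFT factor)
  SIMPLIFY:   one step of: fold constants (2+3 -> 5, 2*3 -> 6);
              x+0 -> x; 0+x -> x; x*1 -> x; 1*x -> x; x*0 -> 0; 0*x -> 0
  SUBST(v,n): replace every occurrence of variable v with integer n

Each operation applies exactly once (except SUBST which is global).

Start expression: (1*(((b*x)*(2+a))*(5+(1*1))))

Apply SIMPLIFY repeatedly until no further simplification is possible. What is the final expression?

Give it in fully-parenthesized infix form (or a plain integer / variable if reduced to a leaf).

Answer: (((b*x)*(2+a))*6)

Derivation:
Start: (1*(((b*x)*(2+a))*(5+(1*1))))
Step 1: at root: (1*(((b*x)*(2+a))*(5+(1*1)))) -> (((b*x)*(2+a))*(5+(1*1))); overall: (1*(((b*x)*(2+a))*(5+(1*1)))) -> (((b*x)*(2+a))*(5+(1*1)))
Step 2: at RR: (1*1) -> 1; overall: (((b*x)*(2+a))*(5+(1*1))) -> (((b*x)*(2+a))*(5+1))
Step 3: at R: (5+1) -> 6; overall: (((b*x)*(2+a))*(5+1)) -> (((b*x)*(2+a))*6)
Fixed point: (((b*x)*(2+a))*6)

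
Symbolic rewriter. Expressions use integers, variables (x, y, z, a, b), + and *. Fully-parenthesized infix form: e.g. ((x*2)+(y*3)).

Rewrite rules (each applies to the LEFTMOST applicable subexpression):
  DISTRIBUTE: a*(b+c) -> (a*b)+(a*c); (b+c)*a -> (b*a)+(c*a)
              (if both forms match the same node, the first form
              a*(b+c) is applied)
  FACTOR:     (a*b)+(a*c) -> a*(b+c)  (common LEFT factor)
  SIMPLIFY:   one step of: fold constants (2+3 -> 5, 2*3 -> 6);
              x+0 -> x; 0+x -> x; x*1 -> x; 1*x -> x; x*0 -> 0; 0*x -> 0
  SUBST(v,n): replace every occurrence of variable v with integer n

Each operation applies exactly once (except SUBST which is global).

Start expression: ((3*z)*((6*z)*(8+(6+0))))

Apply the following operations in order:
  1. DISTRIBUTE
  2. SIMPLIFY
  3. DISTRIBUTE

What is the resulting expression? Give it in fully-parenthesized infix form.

Start: ((3*z)*((6*z)*(8+(6+0))))
Apply DISTRIBUTE at R (target: ((6*z)*(8+(6+0)))): ((3*z)*((6*z)*(8+(6+0)))) -> ((3*z)*(((6*z)*8)+((6*z)*(6+0))))
Apply SIMPLIFY at RRR (target: (6+0)): ((3*z)*(((6*z)*8)+((6*z)*(6+0)))) -> ((3*z)*(((6*z)*8)+((6*z)*6)))
Apply DISTRIBUTE at root (target: ((3*z)*(((6*z)*8)+((6*z)*6)))): ((3*z)*(((6*z)*8)+((6*z)*6))) -> (((3*z)*((6*z)*8))+((3*z)*((6*z)*6)))

Answer: (((3*z)*((6*z)*8))+((3*z)*((6*z)*6)))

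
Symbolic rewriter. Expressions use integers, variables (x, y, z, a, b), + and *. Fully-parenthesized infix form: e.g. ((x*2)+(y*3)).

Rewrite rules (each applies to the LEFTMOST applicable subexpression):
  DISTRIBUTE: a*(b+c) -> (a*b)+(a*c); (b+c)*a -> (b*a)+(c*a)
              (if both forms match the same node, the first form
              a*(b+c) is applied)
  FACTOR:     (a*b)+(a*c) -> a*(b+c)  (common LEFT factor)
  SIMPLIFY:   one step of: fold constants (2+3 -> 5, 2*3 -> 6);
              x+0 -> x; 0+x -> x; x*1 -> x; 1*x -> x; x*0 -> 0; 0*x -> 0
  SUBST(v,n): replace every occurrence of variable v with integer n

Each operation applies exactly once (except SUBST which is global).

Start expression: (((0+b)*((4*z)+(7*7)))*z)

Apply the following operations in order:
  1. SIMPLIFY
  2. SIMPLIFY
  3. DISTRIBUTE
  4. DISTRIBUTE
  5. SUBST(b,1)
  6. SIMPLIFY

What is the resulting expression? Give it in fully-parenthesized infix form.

Answer: (((4*z)*z)+((1*49)*z))

Derivation:
Start: (((0+b)*((4*z)+(7*7)))*z)
Apply SIMPLIFY at LL (target: (0+b)): (((0+b)*((4*z)+(7*7)))*z) -> ((b*((4*z)+(7*7)))*z)
Apply SIMPLIFY at LRR (target: (7*7)): ((b*((4*z)+(7*7)))*z) -> ((b*((4*z)+49))*z)
Apply DISTRIBUTE at L (target: (b*((4*z)+49))): ((b*((4*z)+49))*z) -> (((b*(4*z))+(b*49))*z)
Apply DISTRIBUTE at root (target: (((b*(4*z))+(b*49))*z)): (((b*(4*z))+(b*49))*z) -> (((b*(4*z))*z)+((b*49)*z))
Apply SUBST(b,1): (((b*(4*z))*z)+((b*49)*z)) -> (((1*(4*z))*z)+((1*49)*z))
Apply SIMPLIFY at LL (target: (1*(4*z))): (((1*(4*z))*z)+((1*49)*z)) -> (((4*z)*z)+((1*49)*z))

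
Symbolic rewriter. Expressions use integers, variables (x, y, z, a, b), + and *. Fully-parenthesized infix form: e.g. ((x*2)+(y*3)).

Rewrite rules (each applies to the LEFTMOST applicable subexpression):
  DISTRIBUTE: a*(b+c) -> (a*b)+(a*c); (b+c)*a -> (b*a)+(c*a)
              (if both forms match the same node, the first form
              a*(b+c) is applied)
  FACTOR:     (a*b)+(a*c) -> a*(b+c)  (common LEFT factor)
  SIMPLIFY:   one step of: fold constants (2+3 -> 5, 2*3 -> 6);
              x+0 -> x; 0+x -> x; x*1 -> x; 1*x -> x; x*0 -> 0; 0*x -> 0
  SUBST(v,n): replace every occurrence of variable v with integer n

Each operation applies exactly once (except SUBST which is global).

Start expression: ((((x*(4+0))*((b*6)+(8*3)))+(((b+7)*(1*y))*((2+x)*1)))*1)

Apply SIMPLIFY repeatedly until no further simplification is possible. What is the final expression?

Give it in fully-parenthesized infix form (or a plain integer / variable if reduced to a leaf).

Answer: (((x*4)*((b*6)+24))+(((b+7)*y)*(2+x)))

Derivation:
Start: ((((x*(4+0))*((b*6)+(8*3)))+(((b+7)*(1*y))*((2+x)*1)))*1)
Step 1: at root: ((((x*(4+0))*((b*6)+(8*3)))+(((b+7)*(1*y))*((2+x)*1)))*1) -> (((x*(4+0))*((b*6)+(8*3)))+(((b+7)*(1*y))*((2+x)*1))); overall: ((((x*(4+0))*((b*6)+(8*3)))+(((b+7)*(1*y))*((2+x)*1)))*1) -> (((x*(4+0))*((b*6)+(8*3)))+(((b+7)*(1*y))*((2+x)*1)))
Step 2: at LLR: (4+0) -> 4; overall: (((x*(4+0))*((b*6)+(8*3)))+(((b+7)*(1*y))*((2+x)*1))) -> (((x*4)*((b*6)+(8*3)))+(((b+7)*(1*y))*((2+x)*1)))
Step 3: at LRR: (8*3) -> 24; overall: (((x*4)*((b*6)+(8*3)))+(((b+7)*(1*y))*((2+x)*1))) -> (((x*4)*((b*6)+24))+(((b+7)*(1*y))*((2+x)*1)))
Step 4: at RLR: (1*y) -> y; overall: (((x*4)*((b*6)+24))+(((b+7)*(1*y))*((2+x)*1))) -> (((x*4)*((b*6)+24))+(((b+7)*y)*((2+x)*1)))
Step 5: at RR: ((2+x)*1) -> (2+x); overall: (((x*4)*((b*6)+24))+(((b+7)*y)*((2+x)*1))) -> (((x*4)*((b*6)+24))+(((b+7)*y)*(2+x)))
Fixed point: (((x*4)*((b*6)+24))+(((b+7)*y)*(2+x)))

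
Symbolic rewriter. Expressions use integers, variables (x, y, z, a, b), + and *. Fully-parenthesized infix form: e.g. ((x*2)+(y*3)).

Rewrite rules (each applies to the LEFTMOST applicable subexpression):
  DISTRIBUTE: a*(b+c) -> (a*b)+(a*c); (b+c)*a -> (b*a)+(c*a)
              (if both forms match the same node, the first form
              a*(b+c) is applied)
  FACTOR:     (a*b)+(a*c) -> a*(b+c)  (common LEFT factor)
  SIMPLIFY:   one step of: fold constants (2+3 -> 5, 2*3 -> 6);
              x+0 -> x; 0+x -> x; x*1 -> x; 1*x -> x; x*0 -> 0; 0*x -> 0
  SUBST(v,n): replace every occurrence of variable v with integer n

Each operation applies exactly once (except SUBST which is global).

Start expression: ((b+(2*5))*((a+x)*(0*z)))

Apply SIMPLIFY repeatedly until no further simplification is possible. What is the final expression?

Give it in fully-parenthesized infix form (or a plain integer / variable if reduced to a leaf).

Answer: 0

Derivation:
Start: ((b+(2*5))*((a+x)*(0*z)))
Step 1: at LR: (2*5) -> 10; overall: ((b+(2*5))*((a+x)*(0*z))) -> ((b+10)*((a+x)*(0*z)))
Step 2: at RR: (0*z) -> 0; overall: ((b+10)*((a+x)*(0*z))) -> ((b+10)*((a+x)*0))
Step 3: at R: ((a+x)*0) -> 0; overall: ((b+10)*((a+x)*0)) -> ((b+10)*0)
Step 4: at root: ((b+10)*0) -> 0; overall: ((b+10)*0) -> 0
Fixed point: 0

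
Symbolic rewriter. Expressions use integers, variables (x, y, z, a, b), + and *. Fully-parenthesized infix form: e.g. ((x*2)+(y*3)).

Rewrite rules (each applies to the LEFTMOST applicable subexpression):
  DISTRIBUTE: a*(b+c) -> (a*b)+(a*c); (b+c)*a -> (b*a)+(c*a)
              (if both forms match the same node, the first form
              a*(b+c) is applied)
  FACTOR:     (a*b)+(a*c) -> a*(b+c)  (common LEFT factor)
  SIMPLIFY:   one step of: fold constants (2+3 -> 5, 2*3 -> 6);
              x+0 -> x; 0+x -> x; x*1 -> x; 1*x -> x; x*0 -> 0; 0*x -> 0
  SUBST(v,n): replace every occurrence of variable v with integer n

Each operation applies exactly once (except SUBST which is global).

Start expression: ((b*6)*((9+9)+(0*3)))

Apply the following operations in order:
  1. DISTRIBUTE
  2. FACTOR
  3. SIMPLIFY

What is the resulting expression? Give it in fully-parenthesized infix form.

Answer: ((b*6)*(18+(0*3)))

Derivation:
Start: ((b*6)*((9+9)+(0*3)))
Apply DISTRIBUTE at root (target: ((b*6)*((9+9)+(0*3)))): ((b*6)*((9+9)+(0*3))) -> (((b*6)*(9+9))+((b*6)*(0*3)))
Apply FACTOR at root (target: (((b*6)*(9+9))+((b*6)*(0*3)))): (((b*6)*(9+9))+((b*6)*(0*3))) -> ((b*6)*((9+9)+(0*3)))
Apply SIMPLIFY at RL (target: (9+9)): ((b*6)*((9+9)+(0*3))) -> ((b*6)*(18+(0*3)))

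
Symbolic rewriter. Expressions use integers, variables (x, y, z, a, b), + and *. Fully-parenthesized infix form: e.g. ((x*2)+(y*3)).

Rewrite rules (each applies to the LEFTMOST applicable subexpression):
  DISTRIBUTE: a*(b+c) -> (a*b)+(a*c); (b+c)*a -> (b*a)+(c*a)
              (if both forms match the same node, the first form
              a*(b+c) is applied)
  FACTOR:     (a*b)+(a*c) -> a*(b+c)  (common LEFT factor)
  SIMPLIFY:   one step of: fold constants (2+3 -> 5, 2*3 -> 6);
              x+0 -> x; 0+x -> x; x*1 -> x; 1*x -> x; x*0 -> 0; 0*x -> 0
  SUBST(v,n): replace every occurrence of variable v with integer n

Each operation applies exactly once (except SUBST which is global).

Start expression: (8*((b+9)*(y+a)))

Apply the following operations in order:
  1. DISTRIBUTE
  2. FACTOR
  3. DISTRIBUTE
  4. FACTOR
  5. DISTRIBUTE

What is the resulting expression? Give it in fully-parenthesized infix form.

Start: (8*((b+9)*(y+a)))
Apply DISTRIBUTE at R (target: ((b+9)*(y+a))): (8*((b+9)*(y+a))) -> (8*(((b+9)*y)+((b+9)*a)))
Apply FACTOR at R (target: (((b+9)*y)+((b+9)*a))): (8*(((b+9)*y)+((b+9)*a))) -> (8*((b+9)*(y+a)))
Apply DISTRIBUTE at R (target: ((b+9)*(y+a))): (8*((b+9)*(y+a))) -> (8*(((b+9)*y)+((b+9)*a)))
Apply FACTOR at R (target: (((b+9)*y)+((b+9)*a))): (8*(((b+9)*y)+((b+9)*a))) -> (8*((b+9)*(y+a)))
Apply DISTRIBUTE at R (target: ((b+9)*(y+a))): (8*((b+9)*(y+a))) -> (8*(((b+9)*y)+((b+9)*a)))

Answer: (8*(((b+9)*y)+((b+9)*a)))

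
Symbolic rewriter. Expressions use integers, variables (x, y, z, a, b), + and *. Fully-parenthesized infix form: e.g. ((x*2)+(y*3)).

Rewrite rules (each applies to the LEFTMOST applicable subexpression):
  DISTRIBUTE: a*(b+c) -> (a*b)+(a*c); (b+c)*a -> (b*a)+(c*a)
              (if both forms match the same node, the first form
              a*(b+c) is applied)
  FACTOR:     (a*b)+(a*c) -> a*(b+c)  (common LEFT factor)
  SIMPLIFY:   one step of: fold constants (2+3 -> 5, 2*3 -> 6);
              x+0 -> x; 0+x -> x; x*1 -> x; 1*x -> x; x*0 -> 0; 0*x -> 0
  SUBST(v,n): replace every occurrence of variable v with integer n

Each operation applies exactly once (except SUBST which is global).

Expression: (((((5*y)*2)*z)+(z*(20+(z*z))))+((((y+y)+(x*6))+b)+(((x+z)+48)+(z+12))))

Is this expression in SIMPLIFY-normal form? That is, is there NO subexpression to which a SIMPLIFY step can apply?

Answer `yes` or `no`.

Expression: (((((5*y)*2)*z)+(z*(20+(z*z))))+((((y+y)+(x*6))+b)+(((x+z)+48)+(z+12))))
Scanning for simplifiable subexpressions (pre-order)...
  at root: (((((5*y)*2)*z)+(z*(20+(z*z))))+((((y+y)+(x*6))+b)+(((x+z)+48)+(z+12)))) (not simplifiable)
  at L: ((((5*y)*2)*z)+(z*(20+(z*z)))) (not simplifiable)
  at LL: (((5*y)*2)*z) (not simplifiable)
  at LLL: ((5*y)*2) (not simplifiable)
  at LLLL: (5*y) (not simplifiable)
  at LR: (z*(20+(z*z))) (not simplifiable)
  at LRR: (20+(z*z)) (not simplifiable)
  at LRRR: (z*z) (not simplifiable)
  at R: ((((y+y)+(x*6))+b)+(((x+z)+48)+(z+12))) (not simplifiable)
  at RL: (((y+y)+(x*6))+b) (not simplifiable)
  at RLL: ((y+y)+(x*6)) (not simplifiable)
  at RLLL: (y+y) (not simplifiable)
  at RLLR: (x*6) (not simplifiable)
  at RR: (((x+z)+48)+(z+12)) (not simplifiable)
  at RRL: ((x+z)+48) (not simplifiable)
  at RRLL: (x+z) (not simplifiable)
  at RRR: (z+12) (not simplifiable)
Result: no simplifiable subexpression found -> normal form.

Answer: yes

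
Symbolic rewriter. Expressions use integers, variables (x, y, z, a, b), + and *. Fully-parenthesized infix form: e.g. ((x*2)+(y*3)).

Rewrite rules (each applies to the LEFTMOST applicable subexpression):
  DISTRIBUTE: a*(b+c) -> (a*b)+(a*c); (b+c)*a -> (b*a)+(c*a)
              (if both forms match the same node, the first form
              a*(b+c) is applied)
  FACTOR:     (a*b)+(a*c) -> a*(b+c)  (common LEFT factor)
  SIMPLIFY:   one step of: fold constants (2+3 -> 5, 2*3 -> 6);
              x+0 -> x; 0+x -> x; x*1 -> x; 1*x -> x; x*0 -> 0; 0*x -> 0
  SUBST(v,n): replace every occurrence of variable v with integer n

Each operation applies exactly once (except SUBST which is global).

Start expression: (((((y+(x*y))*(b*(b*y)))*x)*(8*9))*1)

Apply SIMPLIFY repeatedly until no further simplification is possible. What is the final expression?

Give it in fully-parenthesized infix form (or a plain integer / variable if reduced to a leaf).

Answer: ((((y+(x*y))*(b*(b*y)))*x)*72)

Derivation:
Start: (((((y+(x*y))*(b*(b*y)))*x)*(8*9))*1)
Step 1: at root: (((((y+(x*y))*(b*(b*y)))*x)*(8*9))*1) -> ((((y+(x*y))*(b*(b*y)))*x)*(8*9)); overall: (((((y+(x*y))*(b*(b*y)))*x)*(8*9))*1) -> ((((y+(x*y))*(b*(b*y)))*x)*(8*9))
Step 2: at R: (8*9) -> 72; overall: ((((y+(x*y))*(b*(b*y)))*x)*(8*9)) -> ((((y+(x*y))*(b*(b*y)))*x)*72)
Fixed point: ((((y+(x*y))*(b*(b*y)))*x)*72)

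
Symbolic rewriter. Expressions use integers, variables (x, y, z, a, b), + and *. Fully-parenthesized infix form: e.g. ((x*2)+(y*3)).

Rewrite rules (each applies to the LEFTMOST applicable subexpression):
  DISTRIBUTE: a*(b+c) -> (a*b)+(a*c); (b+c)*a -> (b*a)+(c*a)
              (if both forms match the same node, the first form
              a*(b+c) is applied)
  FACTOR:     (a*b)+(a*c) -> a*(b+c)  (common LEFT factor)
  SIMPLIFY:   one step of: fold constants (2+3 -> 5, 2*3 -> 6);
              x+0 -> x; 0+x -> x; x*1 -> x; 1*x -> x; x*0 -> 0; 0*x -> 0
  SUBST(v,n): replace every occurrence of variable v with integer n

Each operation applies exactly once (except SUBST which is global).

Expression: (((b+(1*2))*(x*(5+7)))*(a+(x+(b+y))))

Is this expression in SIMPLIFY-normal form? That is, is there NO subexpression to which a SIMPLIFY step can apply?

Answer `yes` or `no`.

Expression: (((b+(1*2))*(x*(5+7)))*(a+(x+(b+y))))
Scanning for simplifiable subexpressions (pre-order)...
  at root: (((b+(1*2))*(x*(5+7)))*(a+(x+(b+y)))) (not simplifiable)
  at L: ((b+(1*2))*(x*(5+7))) (not simplifiable)
  at LL: (b+(1*2)) (not simplifiable)
  at LLR: (1*2) (SIMPLIFIABLE)
  at LR: (x*(5+7)) (not simplifiable)
  at LRR: (5+7) (SIMPLIFIABLE)
  at R: (a+(x+(b+y))) (not simplifiable)
  at RR: (x+(b+y)) (not simplifiable)
  at RRR: (b+y) (not simplifiable)
Found simplifiable subexpr at path LLR: (1*2)
One SIMPLIFY step would give: (((b+2)*(x*(5+7)))*(a+(x+(b+y))))
-> NOT in normal form.

Answer: no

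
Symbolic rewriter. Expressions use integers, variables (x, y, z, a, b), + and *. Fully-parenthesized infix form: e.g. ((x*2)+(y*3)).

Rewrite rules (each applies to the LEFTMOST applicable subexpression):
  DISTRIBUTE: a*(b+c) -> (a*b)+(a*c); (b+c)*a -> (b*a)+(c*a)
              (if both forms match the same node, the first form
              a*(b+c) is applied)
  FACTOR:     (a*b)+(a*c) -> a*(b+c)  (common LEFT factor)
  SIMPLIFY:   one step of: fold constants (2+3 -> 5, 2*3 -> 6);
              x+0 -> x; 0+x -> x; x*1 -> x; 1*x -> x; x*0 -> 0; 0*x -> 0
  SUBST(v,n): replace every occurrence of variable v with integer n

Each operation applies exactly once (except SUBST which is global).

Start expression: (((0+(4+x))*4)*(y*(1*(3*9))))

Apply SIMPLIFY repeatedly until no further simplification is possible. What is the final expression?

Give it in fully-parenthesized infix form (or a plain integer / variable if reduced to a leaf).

Start: (((0+(4+x))*4)*(y*(1*(3*9))))
Step 1: at LL: (0+(4+x)) -> (4+x); overall: (((0+(4+x))*4)*(y*(1*(3*9)))) -> (((4+x)*4)*(y*(1*(3*9))))
Step 2: at RR: (1*(3*9)) -> (3*9); overall: (((4+x)*4)*(y*(1*(3*9)))) -> (((4+x)*4)*(y*(3*9)))
Step 3: at RR: (3*9) -> 27; overall: (((4+x)*4)*(y*(3*9))) -> (((4+x)*4)*(y*27))
Fixed point: (((4+x)*4)*(y*27))

Answer: (((4+x)*4)*(y*27))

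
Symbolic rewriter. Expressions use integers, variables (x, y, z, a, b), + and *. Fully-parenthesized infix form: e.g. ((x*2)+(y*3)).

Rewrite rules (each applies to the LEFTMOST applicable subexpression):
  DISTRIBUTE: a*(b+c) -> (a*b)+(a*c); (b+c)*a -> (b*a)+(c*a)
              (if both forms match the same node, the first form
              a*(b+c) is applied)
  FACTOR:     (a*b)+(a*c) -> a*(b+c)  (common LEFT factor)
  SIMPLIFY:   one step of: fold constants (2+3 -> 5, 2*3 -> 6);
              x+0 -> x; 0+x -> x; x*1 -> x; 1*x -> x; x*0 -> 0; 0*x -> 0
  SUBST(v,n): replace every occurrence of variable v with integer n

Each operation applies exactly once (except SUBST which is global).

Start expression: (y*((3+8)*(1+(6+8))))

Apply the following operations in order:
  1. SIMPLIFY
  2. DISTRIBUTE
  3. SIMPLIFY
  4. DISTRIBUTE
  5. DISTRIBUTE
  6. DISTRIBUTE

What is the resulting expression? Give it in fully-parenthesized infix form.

Start: (y*((3+8)*(1+(6+8))))
Apply SIMPLIFY at RL (target: (3+8)): (y*((3+8)*(1+(6+8)))) -> (y*(11*(1+(6+8))))
Apply DISTRIBUTE at R (target: (11*(1+(6+8)))): (y*(11*(1+(6+8)))) -> (y*((11*1)+(11*(6+8))))
Apply SIMPLIFY at RL (target: (11*1)): (y*((11*1)+(11*(6+8)))) -> (y*(11+(11*(6+8))))
Apply DISTRIBUTE at root (target: (y*(11+(11*(6+8))))): (y*(11+(11*(6+8)))) -> ((y*11)+(y*(11*(6+8))))
Apply DISTRIBUTE at RR (target: (11*(6+8))): ((y*11)+(y*(11*(6+8)))) -> ((y*11)+(y*((11*6)+(11*8))))
Apply DISTRIBUTE at R (target: (y*((11*6)+(11*8)))): ((y*11)+(y*((11*6)+(11*8)))) -> ((y*11)+((y*(11*6))+(y*(11*8))))

Answer: ((y*11)+((y*(11*6))+(y*(11*8))))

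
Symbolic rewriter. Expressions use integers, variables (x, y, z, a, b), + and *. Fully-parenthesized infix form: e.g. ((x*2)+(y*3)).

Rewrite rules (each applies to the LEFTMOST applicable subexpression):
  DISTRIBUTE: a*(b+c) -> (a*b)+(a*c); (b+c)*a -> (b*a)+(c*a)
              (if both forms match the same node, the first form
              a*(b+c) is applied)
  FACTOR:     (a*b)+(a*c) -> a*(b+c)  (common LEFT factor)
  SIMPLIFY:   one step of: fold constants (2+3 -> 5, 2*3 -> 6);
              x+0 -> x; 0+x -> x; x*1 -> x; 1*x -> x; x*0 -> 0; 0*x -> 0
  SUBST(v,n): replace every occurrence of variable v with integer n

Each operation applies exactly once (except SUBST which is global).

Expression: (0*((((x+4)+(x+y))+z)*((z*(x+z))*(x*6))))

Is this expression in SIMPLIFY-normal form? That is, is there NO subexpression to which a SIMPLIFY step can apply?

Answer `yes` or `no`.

Expression: (0*((((x+4)+(x+y))+z)*((z*(x+z))*(x*6))))
Scanning for simplifiable subexpressions (pre-order)...
  at root: (0*((((x+4)+(x+y))+z)*((z*(x+z))*(x*6)))) (SIMPLIFIABLE)
  at R: ((((x+4)+(x+y))+z)*((z*(x+z))*(x*6))) (not simplifiable)
  at RL: (((x+4)+(x+y))+z) (not simplifiable)
  at RLL: ((x+4)+(x+y)) (not simplifiable)
  at RLLL: (x+4) (not simplifiable)
  at RLLR: (x+y) (not simplifiable)
  at RR: ((z*(x+z))*(x*6)) (not simplifiable)
  at RRL: (z*(x+z)) (not simplifiable)
  at RRLR: (x+z) (not simplifiable)
  at RRR: (x*6) (not simplifiable)
Found simplifiable subexpr at path root: (0*((((x+4)+(x+y))+z)*((z*(x+z))*(x*6))))
One SIMPLIFY step would give: 0
-> NOT in normal form.

Answer: no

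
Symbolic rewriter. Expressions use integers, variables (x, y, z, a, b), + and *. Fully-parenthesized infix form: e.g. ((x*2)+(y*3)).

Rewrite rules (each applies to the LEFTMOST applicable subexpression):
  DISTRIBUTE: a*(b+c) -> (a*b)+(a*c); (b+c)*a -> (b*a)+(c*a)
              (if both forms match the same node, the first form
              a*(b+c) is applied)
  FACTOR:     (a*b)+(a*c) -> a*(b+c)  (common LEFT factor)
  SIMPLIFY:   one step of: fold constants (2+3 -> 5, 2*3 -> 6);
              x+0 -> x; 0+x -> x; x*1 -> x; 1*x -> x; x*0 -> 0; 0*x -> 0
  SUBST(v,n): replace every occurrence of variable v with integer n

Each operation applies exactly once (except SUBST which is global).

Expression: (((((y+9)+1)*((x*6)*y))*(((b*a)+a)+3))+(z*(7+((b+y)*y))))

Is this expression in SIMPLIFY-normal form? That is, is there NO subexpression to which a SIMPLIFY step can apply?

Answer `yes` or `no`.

Expression: (((((y+9)+1)*((x*6)*y))*(((b*a)+a)+3))+(z*(7+((b+y)*y))))
Scanning for simplifiable subexpressions (pre-order)...
  at root: (((((y+9)+1)*((x*6)*y))*(((b*a)+a)+3))+(z*(7+((b+y)*y)))) (not simplifiable)
  at L: ((((y+9)+1)*((x*6)*y))*(((b*a)+a)+3)) (not simplifiable)
  at LL: (((y+9)+1)*((x*6)*y)) (not simplifiable)
  at LLL: ((y+9)+1) (not simplifiable)
  at LLLL: (y+9) (not simplifiable)
  at LLR: ((x*6)*y) (not simplifiable)
  at LLRL: (x*6) (not simplifiable)
  at LR: (((b*a)+a)+3) (not simplifiable)
  at LRL: ((b*a)+a) (not simplifiable)
  at LRLL: (b*a) (not simplifiable)
  at R: (z*(7+((b+y)*y))) (not simplifiable)
  at RR: (7+((b+y)*y)) (not simplifiable)
  at RRR: ((b+y)*y) (not simplifiable)
  at RRRL: (b+y) (not simplifiable)
Result: no simplifiable subexpression found -> normal form.

Answer: yes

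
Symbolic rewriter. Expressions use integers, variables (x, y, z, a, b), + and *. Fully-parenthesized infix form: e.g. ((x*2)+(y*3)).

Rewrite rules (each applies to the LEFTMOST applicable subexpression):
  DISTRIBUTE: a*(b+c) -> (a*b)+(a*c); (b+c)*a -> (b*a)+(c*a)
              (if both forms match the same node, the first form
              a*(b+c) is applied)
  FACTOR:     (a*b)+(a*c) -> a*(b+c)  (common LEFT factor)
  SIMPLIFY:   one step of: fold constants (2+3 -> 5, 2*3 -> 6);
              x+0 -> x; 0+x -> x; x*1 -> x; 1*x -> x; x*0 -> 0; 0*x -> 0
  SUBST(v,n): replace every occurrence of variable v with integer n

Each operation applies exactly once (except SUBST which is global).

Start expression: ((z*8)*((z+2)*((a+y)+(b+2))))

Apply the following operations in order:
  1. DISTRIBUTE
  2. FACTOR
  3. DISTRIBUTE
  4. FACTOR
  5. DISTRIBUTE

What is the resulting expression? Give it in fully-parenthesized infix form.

Answer: ((z*8)*(((z+2)*(a+y))+((z+2)*(b+2))))

Derivation:
Start: ((z*8)*((z+2)*((a+y)+(b+2))))
Apply DISTRIBUTE at R (target: ((z+2)*((a+y)+(b+2)))): ((z*8)*((z+2)*((a+y)+(b+2)))) -> ((z*8)*(((z+2)*(a+y))+((z+2)*(b+2))))
Apply FACTOR at R (target: (((z+2)*(a+y))+((z+2)*(b+2)))): ((z*8)*(((z+2)*(a+y))+((z+2)*(b+2)))) -> ((z*8)*((z+2)*((a+y)+(b+2))))
Apply DISTRIBUTE at R (target: ((z+2)*((a+y)+(b+2)))): ((z*8)*((z+2)*((a+y)+(b+2)))) -> ((z*8)*(((z+2)*(a+y))+((z+2)*(b+2))))
Apply FACTOR at R (target: (((z+2)*(a+y))+((z+2)*(b+2)))): ((z*8)*(((z+2)*(a+y))+((z+2)*(b+2)))) -> ((z*8)*((z+2)*((a+y)+(b+2))))
Apply DISTRIBUTE at R (target: ((z+2)*((a+y)+(b+2)))): ((z*8)*((z+2)*((a+y)+(b+2)))) -> ((z*8)*(((z+2)*(a+y))+((z+2)*(b+2))))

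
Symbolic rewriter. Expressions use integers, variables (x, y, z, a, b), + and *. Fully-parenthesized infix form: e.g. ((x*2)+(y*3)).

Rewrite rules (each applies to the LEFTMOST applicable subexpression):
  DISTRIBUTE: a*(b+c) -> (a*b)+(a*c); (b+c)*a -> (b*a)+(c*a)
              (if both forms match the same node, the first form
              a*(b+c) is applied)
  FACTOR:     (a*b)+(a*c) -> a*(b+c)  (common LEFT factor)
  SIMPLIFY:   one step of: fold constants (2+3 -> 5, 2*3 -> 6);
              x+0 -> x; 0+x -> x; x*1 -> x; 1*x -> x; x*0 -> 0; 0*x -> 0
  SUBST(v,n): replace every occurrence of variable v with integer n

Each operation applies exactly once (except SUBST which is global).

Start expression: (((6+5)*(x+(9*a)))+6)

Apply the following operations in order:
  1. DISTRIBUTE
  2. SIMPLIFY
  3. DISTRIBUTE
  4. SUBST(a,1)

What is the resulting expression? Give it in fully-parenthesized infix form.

Answer: (((11*x)+((6*(9*1))+(5*(9*1))))+6)

Derivation:
Start: (((6+5)*(x+(9*a)))+6)
Apply DISTRIBUTE at L (target: ((6+5)*(x+(9*a)))): (((6+5)*(x+(9*a)))+6) -> ((((6+5)*x)+((6+5)*(9*a)))+6)
Apply SIMPLIFY at LLL (target: (6+5)): ((((6+5)*x)+((6+5)*(9*a)))+6) -> (((11*x)+((6+5)*(9*a)))+6)
Apply DISTRIBUTE at LR (target: ((6+5)*(9*a))): (((11*x)+((6+5)*(9*a)))+6) -> (((11*x)+((6*(9*a))+(5*(9*a))))+6)
Apply SUBST(a,1): (((11*x)+((6*(9*a))+(5*(9*a))))+6) -> (((11*x)+((6*(9*1))+(5*(9*1))))+6)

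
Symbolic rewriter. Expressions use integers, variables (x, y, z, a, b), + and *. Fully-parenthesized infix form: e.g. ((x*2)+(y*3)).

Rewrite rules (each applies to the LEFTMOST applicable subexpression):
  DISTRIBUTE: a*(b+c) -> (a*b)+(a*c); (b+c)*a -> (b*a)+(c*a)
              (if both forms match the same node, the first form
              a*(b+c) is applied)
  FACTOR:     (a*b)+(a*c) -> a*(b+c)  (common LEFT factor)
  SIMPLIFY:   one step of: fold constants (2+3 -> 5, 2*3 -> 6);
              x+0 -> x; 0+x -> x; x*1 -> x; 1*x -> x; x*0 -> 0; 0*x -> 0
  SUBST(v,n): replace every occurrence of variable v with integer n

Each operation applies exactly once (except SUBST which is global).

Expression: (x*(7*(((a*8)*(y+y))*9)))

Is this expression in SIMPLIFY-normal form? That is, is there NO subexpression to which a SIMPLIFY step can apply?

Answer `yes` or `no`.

Answer: yes

Derivation:
Expression: (x*(7*(((a*8)*(y+y))*9)))
Scanning for simplifiable subexpressions (pre-order)...
  at root: (x*(7*(((a*8)*(y+y))*9))) (not simplifiable)
  at R: (7*(((a*8)*(y+y))*9)) (not simplifiable)
  at RR: (((a*8)*(y+y))*9) (not simplifiable)
  at RRL: ((a*8)*(y+y)) (not simplifiable)
  at RRLL: (a*8) (not simplifiable)
  at RRLR: (y+y) (not simplifiable)
Result: no simplifiable subexpression found -> normal form.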